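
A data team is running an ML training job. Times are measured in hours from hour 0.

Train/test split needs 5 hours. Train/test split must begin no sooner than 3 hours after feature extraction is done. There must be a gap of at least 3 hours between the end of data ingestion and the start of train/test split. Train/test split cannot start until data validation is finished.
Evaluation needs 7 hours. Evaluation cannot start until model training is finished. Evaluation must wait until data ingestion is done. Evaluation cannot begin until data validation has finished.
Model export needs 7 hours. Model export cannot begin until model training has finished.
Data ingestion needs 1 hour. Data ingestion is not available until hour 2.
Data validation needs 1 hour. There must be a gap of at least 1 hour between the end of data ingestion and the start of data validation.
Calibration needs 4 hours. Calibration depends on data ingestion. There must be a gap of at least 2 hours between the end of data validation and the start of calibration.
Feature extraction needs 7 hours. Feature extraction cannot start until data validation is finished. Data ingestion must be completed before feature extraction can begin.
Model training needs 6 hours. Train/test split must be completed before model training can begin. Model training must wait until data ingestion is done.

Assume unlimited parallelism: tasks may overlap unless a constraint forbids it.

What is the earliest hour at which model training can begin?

Data ingestion cannot begin until its own release at hour 2. It runs from hour 2 to 2 + 1 = hour 3.
Data validation cannot begin until data ingestion (finishes hour 3, plus 1-hour gap → hour 4). It runs from hour 4 to 4 + 1 = hour 5.
Feature extraction cannot start until data validation (finishes hour 5); data ingestion (finishes hour 3). The controlling bound is hour 5, so feature extraction finishes at 5 + 7 = hour 12.
For train/test split: feature extraction (finishes hour 12, plus 3-hour gap → hour 15); data ingestion (finishes hour 3, plus 3-hour gap → hour 6); data validation (finishes hour 5). Taking the maximum gives a start of hour 15, and it finishes at 15 + 5 = hour 20.
Model training waits on train/test split (finishes hour 20); data ingestion (finishes hour 3). The latest of these is hour 20, which is the earliest model training can start.

20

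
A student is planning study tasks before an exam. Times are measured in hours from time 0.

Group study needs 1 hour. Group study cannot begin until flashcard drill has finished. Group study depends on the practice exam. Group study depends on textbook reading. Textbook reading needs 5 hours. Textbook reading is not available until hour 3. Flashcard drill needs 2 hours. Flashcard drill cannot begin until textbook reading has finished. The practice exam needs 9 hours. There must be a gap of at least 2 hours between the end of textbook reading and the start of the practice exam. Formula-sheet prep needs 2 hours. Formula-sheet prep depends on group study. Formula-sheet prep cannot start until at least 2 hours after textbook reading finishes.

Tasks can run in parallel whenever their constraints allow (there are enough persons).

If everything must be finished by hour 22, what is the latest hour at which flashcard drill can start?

17

Formula-sheet prep must finish by hour 22; it takes 2 hours, so it must start by 22 − 2 = hour 20.
Since formula-sheet prep (must start by hour 20) depends on it, group study must finish by hour 20. Backing off its 1-hour duration gives a latest start of hour 19.
Flashcard drill has to be done before group study (must start by hour 19). That means finishing by hour 19, i.e. starting by 19 − 2 = hour 17.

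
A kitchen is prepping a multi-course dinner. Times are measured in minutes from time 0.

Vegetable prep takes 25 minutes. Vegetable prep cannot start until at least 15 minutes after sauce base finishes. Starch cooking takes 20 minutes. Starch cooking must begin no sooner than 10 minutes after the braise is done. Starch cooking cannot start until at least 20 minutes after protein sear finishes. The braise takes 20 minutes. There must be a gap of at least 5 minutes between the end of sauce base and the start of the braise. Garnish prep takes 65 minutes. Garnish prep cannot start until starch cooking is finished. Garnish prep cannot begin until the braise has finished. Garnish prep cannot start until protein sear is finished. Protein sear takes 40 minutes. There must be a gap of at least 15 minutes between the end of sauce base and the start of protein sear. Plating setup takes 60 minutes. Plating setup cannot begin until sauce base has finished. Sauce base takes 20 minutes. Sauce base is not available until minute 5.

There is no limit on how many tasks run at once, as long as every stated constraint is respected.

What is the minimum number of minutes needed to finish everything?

185

Sauce base cannot begin until its own release at minute 5. It runs from minute 5 to 5 + 20 = minute 25.
After sauce base (finishes minute 25), plating setup can start at minute 25 and finishes at minute 85.
After sauce base (finishes minute 25, plus 15-minute gap → minute 40), vegetable prep can start at minute 40 and finishes at minute 65.
After sauce base (finishes minute 25, plus 15-minute gap → minute 40), protein sear can start at minute 40 and finishes at minute 80.
After sauce base (finishes minute 25, plus 5-minute gap → minute 30), the braise can start at minute 30 and finishes at minute 50.
Starch cooking needs all of the braise (finishes minute 50, plus 10-minute gap → minute 60); protein sear (finishes minute 80, plus 20-minute gap → minute 100). That puts its earliest start at minute 100; it finishes at 100 + 20 = minute 120.
For garnish prep: starch cooking (finishes minute 120); the braise (finishes minute 50); protein sear (finishes minute 80). Taking the maximum gives a start of minute 120, and it finishes at 120 + 65 = minute 185.
All tasks are finished once the last one completes. Finish times: Sauce base at 25, The braise at 50, Protein sear at 80, Vegetable prep at 65, Starch cooking at 120, Plating setup at 85, Garnish prep at 185. The latest is minute 185.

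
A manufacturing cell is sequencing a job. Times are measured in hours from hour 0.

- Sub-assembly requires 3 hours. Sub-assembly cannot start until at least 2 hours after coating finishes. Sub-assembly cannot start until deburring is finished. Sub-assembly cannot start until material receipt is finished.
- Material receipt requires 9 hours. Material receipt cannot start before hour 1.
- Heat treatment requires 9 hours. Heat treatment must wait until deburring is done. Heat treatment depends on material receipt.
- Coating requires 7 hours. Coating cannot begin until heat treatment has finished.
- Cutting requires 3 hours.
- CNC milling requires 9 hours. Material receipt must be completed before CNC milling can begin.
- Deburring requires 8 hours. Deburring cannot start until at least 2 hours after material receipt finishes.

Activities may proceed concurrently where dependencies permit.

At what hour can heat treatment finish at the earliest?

29

Material receipt waits on its own release at hour 1, so it starts at hour 1 and finishes at 1 + 9 = hour 10.
After material receipt (finishes hour 10, plus 2-hour gap → hour 12), deburring can start at hour 12 and finishes at hour 20.
Heat treatment has to wait for deburring (finishes hour 20); material receipt (finishes hour 10). The latest of these is hour 20, so heat treatment runs hour 20 to 20 + 9 = hour 29.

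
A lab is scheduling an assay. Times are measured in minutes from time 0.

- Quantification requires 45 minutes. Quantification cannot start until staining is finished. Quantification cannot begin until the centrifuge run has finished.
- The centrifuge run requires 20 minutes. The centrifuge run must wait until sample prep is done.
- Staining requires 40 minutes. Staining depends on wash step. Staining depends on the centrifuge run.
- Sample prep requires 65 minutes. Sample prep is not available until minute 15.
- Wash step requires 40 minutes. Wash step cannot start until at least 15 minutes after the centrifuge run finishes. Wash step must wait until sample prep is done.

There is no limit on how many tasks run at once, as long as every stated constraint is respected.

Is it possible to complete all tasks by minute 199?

Sample prep cannot begin until its own release at minute 15. It runs from minute 15 to 15 + 65 = minute 80.
The centrifuge run cannot begin until sample prep (finishes minute 80). It runs from minute 80 to 80 + 20 = minute 100.
Wash step needs all of the centrifuge run (finishes minute 100, plus 15-minute gap → minute 115); sample prep (finishes minute 80). That puts its earliest start at minute 115; it finishes at 115 + 40 = minute 155.
Staining needs all of wash step (finishes minute 155); the centrifuge run (finishes minute 100). That puts its earliest start at minute 155; it finishes at 155 + 40 = minute 195.
For quantification: staining (finishes minute 195); the centrifuge run (finishes minute 100). Taking the maximum gives a start of minute 195, and it finishes at 195 + 45 = minute 240.
The earliest everything can be done is minute 240, which is after the deadline of 199, so it is not possible.

No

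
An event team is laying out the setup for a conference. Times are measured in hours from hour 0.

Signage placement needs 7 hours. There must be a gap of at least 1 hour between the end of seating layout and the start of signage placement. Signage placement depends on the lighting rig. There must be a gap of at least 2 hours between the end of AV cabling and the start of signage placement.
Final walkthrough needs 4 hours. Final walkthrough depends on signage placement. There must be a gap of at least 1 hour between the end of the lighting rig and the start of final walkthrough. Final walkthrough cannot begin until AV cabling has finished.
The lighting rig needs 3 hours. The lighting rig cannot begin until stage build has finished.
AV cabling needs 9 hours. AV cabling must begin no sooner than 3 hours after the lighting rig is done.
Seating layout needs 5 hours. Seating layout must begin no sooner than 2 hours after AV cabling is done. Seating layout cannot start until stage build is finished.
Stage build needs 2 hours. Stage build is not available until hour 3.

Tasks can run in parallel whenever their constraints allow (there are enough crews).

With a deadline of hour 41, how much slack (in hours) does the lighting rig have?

After its own release at hour 3, stage build can start at hour 3 and finishes at hour 5.
After stage build (finishes hour 5), the lighting rig can start at hour 5 and finishes at hour 8.

Working backward from the deadline:
Final walkthrough must finish by hour 41; it takes 4 hours, so it must start by 41 − 4 = hour 37.
Signage placement feeds into final walkthrough (must start by hour 37); so signage placement must finish by hour 37 and therefore start by hour 30.
Seating layout feeds into signage placement (must start by hour 30, minus 1-hour gap → hour 29); so seating layout must finish by hour 29 and therefore start by hour 24.
AV cabling feeds seating layout (must start by hour 24, minus 2-hour gap → hour 22); signage placement (must start by hour 30, minus 2-hour gap → hour 28); final walkthrough (must start by hour 37). Taking the minimum, AV cabling must finish by hour 22 and start by 22 − 9 = hour 13.
The lighting rig must finish in time for AV cabling (must start by hour 13, minus 3-hour gap → hour 10); signage placement (must start by hour 30); final walkthrough (must start by hour 37, minus 1-hour gap → hour 36). The tightest is hour 10, so the lighting rig must start by 10 − 3 = hour 7.
So the lighting rig can start as early as hour 5 and as late as hour 7, giving 7 − 5 = 2 hours of slack.

2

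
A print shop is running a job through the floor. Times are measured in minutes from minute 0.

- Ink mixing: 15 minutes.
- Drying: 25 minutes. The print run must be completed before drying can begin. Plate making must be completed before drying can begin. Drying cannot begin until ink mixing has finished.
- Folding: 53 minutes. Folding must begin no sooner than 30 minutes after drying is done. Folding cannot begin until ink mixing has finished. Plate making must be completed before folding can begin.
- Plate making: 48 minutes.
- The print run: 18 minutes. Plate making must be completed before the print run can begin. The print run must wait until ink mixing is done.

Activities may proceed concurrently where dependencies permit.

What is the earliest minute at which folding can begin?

121

Ink mixing can start immediately at minute 0; it finishes at minute 15.
Plate making can start immediately at minute 0; it finishes at minute 48.
The print run cannot start until plate making (finishes minute 48); ink mixing (finishes minute 15). The controlling bound is minute 48, so the print run finishes at 48 + 18 = minute 66.
For drying: the print run (finishes minute 66); plate making (finishes minute 48); ink mixing (finishes minute 15). Taking the maximum gives a start of minute 66, and it finishes at 66 + 25 = minute 91.
Folding waits on drying (finishes minute 91, plus 30-minute gap → minute 121); ink mixing (finishes minute 15); plate making (finishes minute 48). The latest of these is minute 121, which is the earliest folding can start.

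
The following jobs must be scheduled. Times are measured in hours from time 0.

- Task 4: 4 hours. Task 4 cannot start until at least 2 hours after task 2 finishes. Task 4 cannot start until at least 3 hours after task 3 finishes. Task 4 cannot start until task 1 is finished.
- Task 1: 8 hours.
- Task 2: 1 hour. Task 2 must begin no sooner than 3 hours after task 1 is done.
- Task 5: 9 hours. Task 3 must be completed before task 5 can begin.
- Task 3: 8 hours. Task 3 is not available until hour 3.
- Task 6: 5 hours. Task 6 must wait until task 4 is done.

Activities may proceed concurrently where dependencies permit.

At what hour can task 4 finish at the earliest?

Task 3 cannot begin until its own release at hour 3. It runs from hour 3 to 3 + 8 = hour 11.
Task 1 can start immediately at hour 0; it finishes at hour 8.
Task 2 waits on task 1 (finishes hour 8, plus 3-hour gap → hour 11), so it starts at hour 11 and finishes at 11 + 1 = hour 12.
For task 4: task 2 (finishes hour 12, plus 2-hour gap → hour 14); task 3 (finishes hour 11, plus 3-hour gap → hour 14); task 1 (finishes hour 8). Taking the maximum gives a start of hour 14, and it finishes at 14 + 4 = hour 18.

18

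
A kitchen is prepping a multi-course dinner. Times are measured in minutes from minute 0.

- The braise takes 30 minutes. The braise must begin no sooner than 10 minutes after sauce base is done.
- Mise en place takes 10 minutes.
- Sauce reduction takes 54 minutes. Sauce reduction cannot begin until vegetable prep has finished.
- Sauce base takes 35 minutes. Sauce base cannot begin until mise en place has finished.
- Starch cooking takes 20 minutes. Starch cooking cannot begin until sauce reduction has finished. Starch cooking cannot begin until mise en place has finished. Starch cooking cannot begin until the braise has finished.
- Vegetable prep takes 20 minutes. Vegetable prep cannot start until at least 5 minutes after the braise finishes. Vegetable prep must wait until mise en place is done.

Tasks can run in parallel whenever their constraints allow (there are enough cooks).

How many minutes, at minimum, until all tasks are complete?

Mise en place has no prerequisites, so it starts at minute 0 and finishes at minute 10.
Sauce base cannot begin until mise en place (finishes minute 10). It runs from minute 10 to 10 + 35 = minute 45.
The braise waits on sauce base (finishes minute 45, plus 10-minute gap → minute 55), so it starts at minute 55 and finishes at 55 + 30 = minute 85.
Vegetable prep cannot start until the braise (finishes minute 85, plus 5-minute gap → minute 90); mise en place (finishes minute 10). The controlling bound is minute 90, so vegetable prep finishes at 90 + 20 = minute 110.
Sauce reduction waits on vegetable prep (finishes minute 110), so it starts at minute 110 and finishes at 110 + 54 = minute 164.
Starch cooking needs all of sauce reduction (finishes minute 164); mise en place (finishes minute 10); the braise (finishes minute 85). That puts its earliest start at minute 164; it finishes at 164 + 20 = minute 184.
All tasks are finished once the last one completes. Finish times: Mise en place at 10, Sauce base at 45, The braise at 85, Vegetable prep at 110, Sauce reduction at 164, Starch cooking at 184. The latest is minute 184.

184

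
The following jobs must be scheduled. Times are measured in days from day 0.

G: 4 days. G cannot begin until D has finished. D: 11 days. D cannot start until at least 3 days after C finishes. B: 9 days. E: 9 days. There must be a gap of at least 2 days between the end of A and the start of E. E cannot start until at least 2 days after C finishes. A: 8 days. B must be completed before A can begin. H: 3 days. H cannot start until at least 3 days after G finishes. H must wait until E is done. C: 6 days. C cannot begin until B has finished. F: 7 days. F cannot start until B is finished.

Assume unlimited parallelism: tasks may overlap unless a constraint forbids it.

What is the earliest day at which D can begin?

B can start immediately at day 0; it finishes at day 9.
After B (finishes day 9), C can start at day 9 and finishes at day 15.
D waits on C (finishes day 15, plus 3-day gap → day 18), so the earliest it can start is day 18.

18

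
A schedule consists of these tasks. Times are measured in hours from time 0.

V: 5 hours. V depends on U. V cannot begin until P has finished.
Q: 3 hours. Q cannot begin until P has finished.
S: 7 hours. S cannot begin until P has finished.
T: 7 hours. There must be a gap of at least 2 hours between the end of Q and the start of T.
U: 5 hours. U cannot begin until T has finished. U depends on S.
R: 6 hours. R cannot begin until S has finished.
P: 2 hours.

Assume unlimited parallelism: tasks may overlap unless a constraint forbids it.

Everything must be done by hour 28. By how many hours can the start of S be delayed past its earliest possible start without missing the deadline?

9

P has no prerequisites, so it starts at hour 0 and finishes at hour 2.
After P (finishes hour 2), S can start at hour 2 and finishes at hour 9.

Working backward from the deadline:
Nothing follows V; the deadline of hour 28 is its only limit. It must start by 28 − 5 = hour 23.
Since V (must start by hour 23) depends on it, U must finish by hour 23. Backing off its 5-hour duration gives a latest start of hour 18.
To finish by hour 28, R (duration 6) must start no later than hour 22.
S has several dependents: R (must start by hour 22); U (must start by hour 18). The earliest of those limits is hour 18, so S must start by 18 − 7 = hour 11.
So S can start as early as hour 2 and as late as hour 11, giving 11 − 2 = 9 hours of slack.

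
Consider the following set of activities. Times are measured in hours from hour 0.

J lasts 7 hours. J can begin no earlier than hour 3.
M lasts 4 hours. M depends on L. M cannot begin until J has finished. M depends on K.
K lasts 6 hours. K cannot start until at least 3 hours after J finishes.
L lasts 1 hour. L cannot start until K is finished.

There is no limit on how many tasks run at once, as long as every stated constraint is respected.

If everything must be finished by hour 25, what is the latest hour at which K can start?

14

To finish by hour 25, M (duration 4) must start no later than hour 21.
L must finish before M (must start by hour 21). With a 1-hour duration, L must start by 21 − 1 = hour 20.
For K: L (must start by hour 20); M (must start by hour 21). The most restrictive is hour 20; with a 6-hour duration, K must start by hour 14.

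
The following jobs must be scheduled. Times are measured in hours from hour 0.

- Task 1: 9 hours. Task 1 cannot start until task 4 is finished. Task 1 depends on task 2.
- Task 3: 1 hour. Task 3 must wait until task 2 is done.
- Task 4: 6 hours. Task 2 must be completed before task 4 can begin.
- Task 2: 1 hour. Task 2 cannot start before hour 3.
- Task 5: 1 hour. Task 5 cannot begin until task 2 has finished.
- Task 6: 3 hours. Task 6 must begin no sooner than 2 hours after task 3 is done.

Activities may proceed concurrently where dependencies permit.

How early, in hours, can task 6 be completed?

Task 2 cannot begin until its own release at hour 3. It runs from hour 3 to 3 + 1 = hour 4.
Task 3 cannot begin until task 2 (finishes hour 4). It runs from hour 4 to 4 + 1 = hour 5.
After task 3 (finishes hour 5, plus 2-hour gap → hour 7), task 6 can start at hour 7 and finishes at hour 10.

10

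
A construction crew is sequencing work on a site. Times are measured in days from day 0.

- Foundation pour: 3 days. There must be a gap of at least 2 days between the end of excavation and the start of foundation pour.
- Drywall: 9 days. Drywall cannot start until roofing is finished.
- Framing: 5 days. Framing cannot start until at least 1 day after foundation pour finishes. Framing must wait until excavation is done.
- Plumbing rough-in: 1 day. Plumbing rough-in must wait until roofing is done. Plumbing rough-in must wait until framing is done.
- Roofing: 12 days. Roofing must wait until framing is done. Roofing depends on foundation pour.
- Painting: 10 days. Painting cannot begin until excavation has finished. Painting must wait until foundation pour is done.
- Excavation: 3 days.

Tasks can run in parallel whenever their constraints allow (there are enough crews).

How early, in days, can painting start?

Excavation can start immediately at day 0; it finishes at day 3.
Foundation pour cannot begin until excavation (finishes day 3, plus 2-day gap → day 5). It runs from day 5 to 5 + 3 = day 8.
Painting waits on excavation (finishes day 3); foundation pour (finishes day 8). The latest of these is day 8, which is the earliest painting can start.

8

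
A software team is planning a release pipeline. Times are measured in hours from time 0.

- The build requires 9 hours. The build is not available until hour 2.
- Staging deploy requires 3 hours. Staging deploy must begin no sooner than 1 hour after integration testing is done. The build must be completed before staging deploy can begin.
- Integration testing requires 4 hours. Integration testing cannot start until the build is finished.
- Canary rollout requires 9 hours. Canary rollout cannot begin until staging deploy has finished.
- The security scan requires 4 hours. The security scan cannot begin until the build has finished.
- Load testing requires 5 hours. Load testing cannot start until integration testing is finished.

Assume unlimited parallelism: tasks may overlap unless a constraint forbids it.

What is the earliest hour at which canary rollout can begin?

19

The build cannot begin until its own release at hour 2. It runs from hour 2 to 2 + 9 = hour 11.
After the build (finishes hour 11), integration testing can start at hour 11 and finishes at hour 15.
Staging deploy needs all of integration testing (finishes hour 15, plus 1-hour gap → hour 16); the build (finishes hour 11). That puts its earliest start at hour 16; it finishes at 16 + 3 = hour 19.
Canary rollout waits on staging deploy (finishes hour 19), so the earliest it can start is hour 19.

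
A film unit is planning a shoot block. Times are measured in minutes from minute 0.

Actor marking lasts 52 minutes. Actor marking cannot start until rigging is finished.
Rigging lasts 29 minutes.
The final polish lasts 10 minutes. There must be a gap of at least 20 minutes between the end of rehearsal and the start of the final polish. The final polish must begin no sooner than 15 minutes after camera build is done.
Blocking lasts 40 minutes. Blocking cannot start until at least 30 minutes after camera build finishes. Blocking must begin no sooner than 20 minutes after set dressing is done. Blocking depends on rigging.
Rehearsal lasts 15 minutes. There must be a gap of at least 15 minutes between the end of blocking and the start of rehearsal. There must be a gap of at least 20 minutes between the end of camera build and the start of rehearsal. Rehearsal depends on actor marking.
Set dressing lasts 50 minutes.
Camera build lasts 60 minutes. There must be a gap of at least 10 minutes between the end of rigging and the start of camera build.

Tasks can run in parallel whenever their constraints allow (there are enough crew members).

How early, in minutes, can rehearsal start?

184

Nothing blocks set dressing, so it runs from minute 0 to minute 50.
Rigging can start immediately at minute 0; it finishes at minute 29.
Actor marking waits on rigging (finishes minute 29), so it starts at minute 29 and finishes at 29 + 52 = minute 81.
After rigging (finishes minute 29, plus 10-minute gap → minute 39), camera build can start at minute 39 and finishes at minute 99.
Blocking has to wait for camera build (finishes minute 99, plus 30-minute gap → minute 129); set dressing (finishes minute 50, plus 20-minute gap → minute 70); rigging (finishes minute 29). The latest of these is minute 129, so blocking runs minute 129 to 129 + 40 = minute 169.
Rehearsal waits on blocking (finishes minute 169, plus 15-minute gap → minute 184); camera build (finishes minute 99, plus 20-minute gap → minute 119); actor marking (finishes minute 81). The latest of these is minute 184, which is the earliest rehearsal can start.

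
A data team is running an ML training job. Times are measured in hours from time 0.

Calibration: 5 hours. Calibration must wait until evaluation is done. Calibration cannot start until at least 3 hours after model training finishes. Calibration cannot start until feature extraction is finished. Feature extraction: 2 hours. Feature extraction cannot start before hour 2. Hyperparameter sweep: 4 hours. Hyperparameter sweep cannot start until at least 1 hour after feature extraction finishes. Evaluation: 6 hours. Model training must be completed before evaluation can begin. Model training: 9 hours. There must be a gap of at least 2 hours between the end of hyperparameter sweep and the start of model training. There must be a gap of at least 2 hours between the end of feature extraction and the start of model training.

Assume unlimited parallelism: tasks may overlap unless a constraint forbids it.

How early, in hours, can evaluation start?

20

After its own release at hour 2, feature extraction can start at hour 2 and finishes at hour 4.
After feature extraction (finishes hour 4, plus 1-hour gap → hour 5), hyperparameter sweep can start at hour 5 and finishes at hour 9.
Model training has to wait for hyperparameter sweep (finishes hour 9, plus 2-hour gap → hour 11); feature extraction (finishes hour 4, plus 2-hour gap → hour 6). The latest of these is hour 11, so model training runs hour 11 to 11 + 9 = hour 20.
Evaluation waits on model training (finishes hour 20), so the earliest it can start is hour 20.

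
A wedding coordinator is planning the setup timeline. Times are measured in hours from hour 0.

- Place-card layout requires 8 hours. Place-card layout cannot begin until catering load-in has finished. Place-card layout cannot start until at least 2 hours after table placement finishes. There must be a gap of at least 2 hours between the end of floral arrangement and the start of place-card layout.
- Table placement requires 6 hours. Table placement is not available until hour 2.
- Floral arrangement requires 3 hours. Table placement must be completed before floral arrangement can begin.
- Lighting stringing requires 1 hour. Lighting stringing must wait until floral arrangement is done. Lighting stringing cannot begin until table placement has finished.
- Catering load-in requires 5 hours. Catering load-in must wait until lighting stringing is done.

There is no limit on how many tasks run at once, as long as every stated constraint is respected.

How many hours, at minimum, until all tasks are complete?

After its own release at hour 2, table placement can start at hour 2 and finishes at hour 8.
Floral arrangement waits on table placement (finishes hour 8), so it starts at hour 8 and finishes at 8 + 3 = hour 11.
Lighting stringing needs all of floral arrangement (finishes hour 11); table placement (finishes hour 8). That puts its earliest start at hour 11; it finishes at 11 + 1 = hour 12.
Catering load-in cannot begin until lighting stringing (finishes hour 12). It runs from hour 12 to 12 + 5 = hour 17.
For place-card layout: catering load-in (finishes hour 17); table placement (finishes hour 8, plus 2-hour gap → hour 10); floral arrangement (finishes hour 11, plus 2-hour gap → hour 13). Taking the maximum gives a start of hour 17, and it finishes at 17 + 8 = hour 25.
All tasks are finished once the last one completes. Finish times: Table placement at 8, Floral arrangement at 11, Lighting stringing at 12, Catering load-in at 17, Place-card layout at 25. The latest is hour 25.

25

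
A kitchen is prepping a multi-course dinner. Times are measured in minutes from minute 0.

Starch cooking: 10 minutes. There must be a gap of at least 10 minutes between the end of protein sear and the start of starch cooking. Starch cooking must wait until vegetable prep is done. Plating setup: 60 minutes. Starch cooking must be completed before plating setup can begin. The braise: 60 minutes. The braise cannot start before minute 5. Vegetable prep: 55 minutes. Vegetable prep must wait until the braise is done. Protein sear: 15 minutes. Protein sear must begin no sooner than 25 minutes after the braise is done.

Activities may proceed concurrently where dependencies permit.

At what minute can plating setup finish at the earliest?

190

After its own release at minute 5, the braise can start at minute 5 and finishes at minute 65.
Vegetable prep cannot begin until the braise (finishes minute 65). It runs from minute 65 to 65 + 55 = minute 120.
Protein sear waits on the braise (finishes minute 65, plus 25-minute gap → minute 90), so it starts at minute 90 and finishes at 90 + 15 = minute 105.
Starch cooking cannot start until protein sear (finishes minute 105, plus 10-minute gap → minute 115); vegetable prep (finishes minute 120). The controlling bound is minute 120, so starch cooking finishes at 120 + 10 = minute 130.
Plating setup cannot begin until starch cooking (finishes minute 130). It runs from minute 130 to 130 + 60 = minute 190.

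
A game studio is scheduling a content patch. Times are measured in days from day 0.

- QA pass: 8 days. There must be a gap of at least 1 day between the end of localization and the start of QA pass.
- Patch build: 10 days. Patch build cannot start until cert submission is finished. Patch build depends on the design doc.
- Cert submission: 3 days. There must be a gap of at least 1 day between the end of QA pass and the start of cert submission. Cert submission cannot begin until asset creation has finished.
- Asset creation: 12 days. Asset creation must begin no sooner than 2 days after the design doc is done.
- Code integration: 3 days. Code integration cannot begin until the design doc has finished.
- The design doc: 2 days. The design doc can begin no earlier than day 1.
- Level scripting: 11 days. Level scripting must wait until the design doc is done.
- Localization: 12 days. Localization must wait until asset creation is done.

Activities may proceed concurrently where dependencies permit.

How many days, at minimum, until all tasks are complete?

The design doc waits on its own release at day 1, so it starts at day 1 and finishes at 1 + 2 = day 3.
Code integration cannot begin until the design doc (finishes day 3). It runs from day 3 to 3 + 3 = day 6.
Level scripting cannot begin until the design doc (finishes day 3). It runs from day 3 to 3 + 11 = day 14.
Asset creation cannot begin until the design doc (finishes day 3, plus 2-day gap → day 5). It runs from day 5 to 5 + 12 = day 17.
Localization waits on asset creation (finishes day 17), so it starts at day 17 and finishes at 17 + 12 = day 29.
QA pass cannot begin until localization (finishes day 29, plus 1-day gap → day 30). It runs from day 30 to 30 + 8 = day 38.
Cert submission has to wait for QA pass (finishes day 38, plus 1-day gap → day 39); asset creation (finishes day 17). The latest of these is day 39, so cert submission runs day 39 to 39 + 3 = day 42.
For patch build: cert submission (finishes day 42); the design doc (finishes day 3). Taking the maximum gives a start of day 42, and it finishes at 42 + 10 = day 52.
All tasks are finished once the last one completes. Finish times: The design doc at 3, Asset creation at 17, Level scripting at 14, Code integration at 6, Localization at 29, QA pass at 38, Cert submission at 42, Patch build at 52. The latest is day 52.

52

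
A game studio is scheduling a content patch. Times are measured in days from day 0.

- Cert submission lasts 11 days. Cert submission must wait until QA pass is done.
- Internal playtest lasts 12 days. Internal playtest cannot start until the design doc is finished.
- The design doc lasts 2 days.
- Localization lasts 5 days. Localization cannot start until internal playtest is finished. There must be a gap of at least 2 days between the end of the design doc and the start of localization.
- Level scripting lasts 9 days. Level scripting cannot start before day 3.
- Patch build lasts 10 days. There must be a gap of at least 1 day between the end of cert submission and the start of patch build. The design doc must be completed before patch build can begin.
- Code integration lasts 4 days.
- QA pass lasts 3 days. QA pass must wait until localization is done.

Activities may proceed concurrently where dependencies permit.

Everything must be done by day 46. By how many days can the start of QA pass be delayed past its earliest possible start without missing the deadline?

2

The design doc has no prerequisites, so it starts at day 0 and finishes at day 2.
After the design doc (finishes day 2), internal playtest can start at day 2 and finishes at day 14.
Localization cannot start until internal playtest (finishes day 14); the design doc (finishes day 2, plus 2-day gap → day 4). The controlling bound is day 14, so localization finishes at 14 + 5 = day 19.
After localization (finishes day 19), QA pass can start at day 19 and finishes at day 22.

Working backward from the deadline:
To finish by day 46, patch build (duration 10) must start no later than day 36.
Cert submission has to be done before patch build (must start by day 36, minus 1-day gap → day 35). That means finishing by day 35, i.e. starting by 35 − 11 = day 24.
QA pass must finish before cert submission (must start by day 24). With a 3-day duration, QA pass must start by 24 − 3 = day 21.
So QA pass can start as early as day 19 and as late as day 21, giving 21 − 19 = 2 days of slack.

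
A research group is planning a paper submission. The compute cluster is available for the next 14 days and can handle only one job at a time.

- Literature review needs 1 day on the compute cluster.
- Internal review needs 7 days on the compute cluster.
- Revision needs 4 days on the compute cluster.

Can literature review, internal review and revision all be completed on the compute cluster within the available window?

Running back to back, the jobs need 1 + 7 + 4 = 12 days on the compute cluster.
Since 12 ≤ 14, they fit within the window.

Yes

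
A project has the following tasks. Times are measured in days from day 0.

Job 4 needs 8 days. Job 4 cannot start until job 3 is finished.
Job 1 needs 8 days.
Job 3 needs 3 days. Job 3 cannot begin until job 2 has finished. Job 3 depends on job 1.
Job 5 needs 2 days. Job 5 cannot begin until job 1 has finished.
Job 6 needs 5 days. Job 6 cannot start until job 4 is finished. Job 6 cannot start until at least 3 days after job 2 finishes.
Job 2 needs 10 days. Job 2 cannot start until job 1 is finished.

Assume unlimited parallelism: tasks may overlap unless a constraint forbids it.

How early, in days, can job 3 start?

Job 1 can start immediately at day 0; it finishes at day 8.
Job 2 waits on job 1 (finishes day 8), so it starts at day 8 and finishes at 8 + 10 = day 18.
Job 3 waits on job 2 (finishes day 18); job 1 (finishes day 8). The latest of these is day 18, which is the earliest job 3 can start.

18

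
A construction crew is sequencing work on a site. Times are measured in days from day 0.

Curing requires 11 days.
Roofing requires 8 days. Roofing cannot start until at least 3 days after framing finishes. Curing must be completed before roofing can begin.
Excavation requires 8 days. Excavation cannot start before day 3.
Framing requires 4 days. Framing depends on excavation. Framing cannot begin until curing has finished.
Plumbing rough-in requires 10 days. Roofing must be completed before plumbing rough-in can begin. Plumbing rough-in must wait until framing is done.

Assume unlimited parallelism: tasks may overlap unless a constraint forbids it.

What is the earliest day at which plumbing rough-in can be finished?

Curing can start immediately at day 0; it finishes at day 11.
After its own release at day 3, excavation can start at day 3 and finishes at day 11.
Framing needs all of excavation (finishes day 11); curing (finishes day 11). That puts its earliest start at day 11; it finishes at 11 + 4 = day 15.
Roofing cannot start until framing (finishes day 15, plus 3-day gap → day 18); curing (finishes day 11). The controlling bound is day 18, so roofing finishes at 18 + 8 = day 26.
Plumbing rough-in cannot start until roofing (finishes day 26); framing (finishes day 15). The controlling bound is day 26, so plumbing rough-in finishes at 26 + 10 = day 36.

36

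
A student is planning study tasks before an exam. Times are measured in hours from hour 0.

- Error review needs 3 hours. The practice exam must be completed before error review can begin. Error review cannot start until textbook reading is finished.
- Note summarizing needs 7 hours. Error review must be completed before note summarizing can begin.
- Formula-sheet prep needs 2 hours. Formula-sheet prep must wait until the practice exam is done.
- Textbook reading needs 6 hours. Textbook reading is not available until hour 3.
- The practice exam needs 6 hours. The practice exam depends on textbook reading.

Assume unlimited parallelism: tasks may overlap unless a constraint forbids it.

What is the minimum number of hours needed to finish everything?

After its own release at hour 3, textbook reading can start at hour 3 and finishes at hour 9.
The practice exam waits on textbook reading (finishes hour 9), so it starts at hour 9 and finishes at 9 + 6 = hour 15.
Formula-sheet prep waits on the practice exam (finishes hour 15), so it starts at hour 15 and finishes at 15 + 2 = hour 17.
Error review has to wait for the practice exam (finishes hour 15); textbook reading (finishes hour 9). The latest of these is hour 15, so error review runs hour 15 to 15 + 3 = hour 18.
After error review (finishes hour 18), note summarizing can start at hour 18 and finishes at hour 25.
All tasks are finished once the last one completes. Finish times: Textbook reading at 9, The practice exam at 15, Error review at 18, Note summarizing at 25, Formula-sheet prep at 17. The latest is hour 25.

25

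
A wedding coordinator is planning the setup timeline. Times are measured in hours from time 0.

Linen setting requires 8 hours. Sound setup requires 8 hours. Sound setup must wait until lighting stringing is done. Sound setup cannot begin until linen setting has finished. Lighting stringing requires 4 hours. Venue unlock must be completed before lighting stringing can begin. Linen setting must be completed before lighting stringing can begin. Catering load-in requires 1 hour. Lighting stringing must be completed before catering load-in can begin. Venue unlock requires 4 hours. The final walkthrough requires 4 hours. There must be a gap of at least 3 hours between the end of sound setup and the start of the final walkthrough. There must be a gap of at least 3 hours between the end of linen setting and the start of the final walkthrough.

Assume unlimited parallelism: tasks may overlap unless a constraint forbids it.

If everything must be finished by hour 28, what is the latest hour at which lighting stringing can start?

9

The final walkthrough has no dependents, so it just needs to finish by hour 28. Starting by 28 − 4 = hour 24 achieves that.
Since the final walkthrough (must start by hour 24, minus 3-hour gap → hour 21) depends on it, sound setup must finish by hour 21. Backing off its 8-hour duration gives a latest start of hour 13.
Catering load-in must finish by hour 28; it takes 1 hour, so it must start by 28 − 1 = hour 27.
Lighting stringing feeds sound setup (must start by hour 13); catering load-in (must start by hour 27). Taking the minimum, lighting stringing must finish by hour 13 and start by 13 − 4 = hour 9.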